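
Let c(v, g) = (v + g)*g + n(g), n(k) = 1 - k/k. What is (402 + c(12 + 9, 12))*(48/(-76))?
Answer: -504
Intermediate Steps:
n(k) = 0 (n(k) = 1 - 1*1 = 1 - 1 = 0)
c(v, g) = g*(g + v) (c(v, g) = (v + g)*g + 0 = (g + v)*g + 0 = g*(g + v) + 0 = g*(g + v))
(402 + c(12 + 9, 12))*(48/(-76)) = (402 + 12*(12 + (12 + 9)))*(48/(-76)) = (402 + 12*(12 + 21))*(48*(-1/76)) = (402 + 12*33)*(-12/19) = (402 + 396)*(-12/19) = 798*(-12/19) = -504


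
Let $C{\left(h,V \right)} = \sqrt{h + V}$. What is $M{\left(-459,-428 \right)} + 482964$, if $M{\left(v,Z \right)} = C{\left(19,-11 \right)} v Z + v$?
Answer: $482505 + 392904 \sqrt{2} \approx 1.0382 \cdot 10^{6}$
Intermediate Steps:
$C{\left(h,V \right)} = \sqrt{V + h}$
$M{\left(v,Z \right)} = v + 2 Z v \sqrt{2}$ ($M{\left(v,Z \right)} = \sqrt{-11 + 19} v Z + v = \sqrt{8} v Z + v = 2 \sqrt{2} v Z + v = 2 v \sqrt{2} Z + v = 2 Z v \sqrt{2} + v = v + 2 Z v \sqrt{2}$)
$M{\left(-459,-428 \right)} + 482964 = - 459 \left(1 + 2 \left(-428\right) \sqrt{2}\right) + 482964 = - 459 \left(1 - 856 \sqrt{2}\right) + 482964 = \left(-459 + 392904 \sqrt{2}\right) + 482964 = 482505 + 392904 \sqrt{2}$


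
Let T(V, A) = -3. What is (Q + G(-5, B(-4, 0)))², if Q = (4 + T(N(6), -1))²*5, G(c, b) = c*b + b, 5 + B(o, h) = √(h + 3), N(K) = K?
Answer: 673 - 200*√3 ≈ 326.59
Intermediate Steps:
B(o, h) = -5 + √(3 + h) (B(o, h) = -5 + √(h + 3) = -5 + √(3 + h))
G(c, b) = b + b*c (G(c, b) = b*c + b = b + b*c)
Q = 5 (Q = (4 - 3)²*5 = 1²*5 = 1*5 = 5)
(Q + G(-5, B(-4, 0)))² = (5 + (-5 + √(3 + 0))*(1 - 5))² = (5 + (-5 + √3)*(-4))² = (5 + (20 - 4*√3))² = (25 - 4*√3)²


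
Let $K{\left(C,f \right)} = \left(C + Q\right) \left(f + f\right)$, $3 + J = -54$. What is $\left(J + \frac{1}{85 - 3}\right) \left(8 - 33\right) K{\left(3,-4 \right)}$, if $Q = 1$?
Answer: $- \frac{1869200}{41} \approx -45590.0$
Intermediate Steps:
$J = -57$ ($J = -3 - 54 = -57$)
$K{\left(C,f \right)} = 2 f \left(1 + C\right)$ ($K{\left(C,f \right)} = \left(C + 1\right) \left(f + f\right) = \left(1 + C\right) 2 f = 2 f \left(1 + C\right)$)
$\left(J + \frac{1}{85 - 3}\right) \left(8 - 33\right) K{\left(3,-4 \right)} = \left(-57 + \frac{1}{85 - 3}\right) \left(8 - 33\right) 2 \left(-4\right) \left(1 + 3\right) = \left(-57 + \frac{1}{82}\right) \left(-25\right) 2 \left(-4\right) 4 = \left(-57 + \frac{1}{82}\right) \left(-25\right) \left(-32\right) = \left(- \frac{4673}{82}\right) \left(-25\right) \left(-32\right) = \frac{116825}{82} \left(-32\right) = - \frac{1869200}{41}$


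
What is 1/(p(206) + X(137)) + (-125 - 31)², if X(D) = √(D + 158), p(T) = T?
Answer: 1025543582/42141 - √295/42141 ≈ 24336.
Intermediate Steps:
X(D) = √(158 + D)
1/(p(206) + X(137)) + (-125 - 31)² = 1/(206 + √(158 + 137)) + (-125 - 31)² = 1/(206 + √295) + (-156)² = 1/(206 + √295) + 24336 = 24336 + 1/(206 + √295)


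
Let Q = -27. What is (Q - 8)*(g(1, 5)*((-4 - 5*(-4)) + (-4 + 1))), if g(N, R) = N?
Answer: -455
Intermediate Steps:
(Q - 8)*(g(1, 5)*((-4 - 5*(-4)) + (-4 + 1))) = (-27 - 8)*(1*((-4 - 5*(-4)) + (-4 + 1))) = -35*((-4 + 20) - 3) = -35*(16 - 3) = -35*13 = -455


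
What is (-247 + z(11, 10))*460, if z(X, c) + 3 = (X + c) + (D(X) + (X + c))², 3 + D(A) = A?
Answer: 281520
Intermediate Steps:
D(A) = -3 + A
z(X, c) = -3 + X + c + (-3 + c + 2*X)² (z(X, c) = -3 + ((X + c) + ((-3 + X) + (X + c))²) = -3 + ((X + c) + (-3 + c + 2*X)²) = -3 + (X + c + (-3 + c + 2*X)²) = -3 + X + c + (-3 + c + 2*X)²)
(-247 + z(11, 10))*460 = (-247 + (-3 + 11 + 10 + (-3 + 10 + 2*11)²))*460 = (-247 + (-3 + 11 + 10 + (-3 + 10 + 22)²))*460 = (-247 + (-3 + 11 + 10 + 29²))*460 = (-247 + (-3 + 11 + 10 + 841))*460 = (-247 + 859)*460 = 612*460 = 281520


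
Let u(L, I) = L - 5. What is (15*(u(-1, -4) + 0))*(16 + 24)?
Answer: -3600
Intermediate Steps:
u(L, I) = -5 + L
(15*(u(-1, -4) + 0))*(16 + 24) = (15*((-5 - 1) + 0))*(16 + 24) = (15*(-6 + 0))*40 = (15*(-6))*40 = -90*40 = -3600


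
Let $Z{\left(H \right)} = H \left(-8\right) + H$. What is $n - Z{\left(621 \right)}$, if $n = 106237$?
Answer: $110584$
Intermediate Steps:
$Z{\left(H \right)} = - 7 H$ ($Z{\left(H \right)} = - 8 H + H = - 7 H$)
$n - Z{\left(621 \right)} = 106237 - \left(-7\right) 621 = 106237 - -4347 = 106237 + 4347 = 110584$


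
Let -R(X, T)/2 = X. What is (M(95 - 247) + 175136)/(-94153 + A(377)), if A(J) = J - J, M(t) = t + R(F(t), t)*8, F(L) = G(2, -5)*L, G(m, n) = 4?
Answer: -184712/94153 ≈ -1.9618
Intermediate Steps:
F(L) = 4*L
R(X, T) = -2*X
M(t) = -63*t (M(t) = t - 8*t*8 = t - 64*t = -63*t)
A(J) = 0
(M(95 - 247) + 175136)/(-94153 + A(377)) = (-63*(95 - 247) + 175136)/(-94153 + 0) = (-63*(-152) + 175136)/(-94153) = (9576 + 175136)*(-1/94153) = 184712*(-1/94153) = -184712/94153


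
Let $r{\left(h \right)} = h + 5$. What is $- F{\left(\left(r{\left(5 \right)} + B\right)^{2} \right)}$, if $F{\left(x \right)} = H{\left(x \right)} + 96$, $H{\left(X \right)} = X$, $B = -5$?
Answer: $-121$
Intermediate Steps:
$r{\left(h \right)} = 5 + h$
$F{\left(x \right)} = 96 + x$ ($F{\left(x \right)} = x + 96 = 96 + x$)
$- F{\left(\left(r{\left(5 \right)} + B\right)^{2} \right)} = - (96 + \left(\left(5 + 5\right) - 5\right)^{2}) = - (96 + \left(10 - 5\right)^{2}) = - (96 + 5^{2}) = - (96 + 25) = \left(-1\right) 121 = -121$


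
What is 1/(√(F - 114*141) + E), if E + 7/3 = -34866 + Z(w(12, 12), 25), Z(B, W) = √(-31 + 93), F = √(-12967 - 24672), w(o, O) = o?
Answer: 3/(-104605 + 3*√62 + 3*√(-16074 + I*√37639)) ≈ -2.8686e-5 - 1.0433e-7*I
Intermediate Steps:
F = I*√37639 (F = √(-37639) = I*√37639 ≈ 194.01*I)
Z(B, W) = √62
E = -104605/3 + √62 (E = -7/3 + (-34866 + √62) = -104605/3 + √62 ≈ -34860.)
1/(√(F - 114*141) + E) = 1/(√(I*√37639 - 114*141) + (-104605/3 + √62)) = 1/(√(I*√37639 - 16074) + (-104605/3 + √62)) = 1/(√(-16074 + I*√37639) + (-104605/3 + √62)) = 1/(-104605/3 + √62 + √(-16074 + I*√37639))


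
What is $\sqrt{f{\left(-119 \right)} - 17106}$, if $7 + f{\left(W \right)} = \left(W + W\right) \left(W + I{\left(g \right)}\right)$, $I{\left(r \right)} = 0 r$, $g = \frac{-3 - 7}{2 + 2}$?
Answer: $\sqrt{11209} \approx 105.87$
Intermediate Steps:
$g = - \frac{5}{2}$ ($g = - \frac{10}{4} = \left(-10\right) \frac{1}{4} = - \frac{5}{2} \approx -2.5$)
$I{\left(r \right)} = 0$
$f{\left(W \right)} = -7 + 2 W^{2}$ ($f{\left(W \right)} = -7 + \left(W + W\right) \left(W + 0\right) = -7 + 2 W W = -7 + 2 W^{2}$)
$\sqrt{f{\left(-119 \right)} - 17106} = \sqrt{\left(-7 + 2 \left(-119\right)^{2}\right) - 17106} = \sqrt{\left(-7 + 2 \cdot 14161\right) - 17106} = \sqrt{\left(-7 + 28322\right) - 17106} = \sqrt{28315 - 17106} = \sqrt{11209}$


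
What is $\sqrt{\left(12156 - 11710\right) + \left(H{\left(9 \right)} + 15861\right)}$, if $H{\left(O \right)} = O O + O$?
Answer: $\sqrt{16397} \approx 128.05$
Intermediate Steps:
$H{\left(O \right)} = O + O^{2}$ ($H{\left(O \right)} = O^{2} + O = O + O^{2}$)
$\sqrt{\left(12156 - 11710\right) + \left(H{\left(9 \right)} + 15861\right)} = \sqrt{\left(12156 - 11710\right) + \left(9 \left(1 + 9\right) + 15861\right)} = \sqrt{\left(12156 - 11710\right) + \left(9 \cdot 10 + 15861\right)} = \sqrt{446 + \left(90 + 15861\right)} = \sqrt{446 + 15951} = \sqrt{16397}$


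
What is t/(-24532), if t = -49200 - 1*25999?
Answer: 75199/24532 ≈ 3.0653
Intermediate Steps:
t = -75199 (t = -49200 - 25999 = -75199)
t/(-24532) = -75199/(-24532) = -75199*(-1/24532) = 75199/24532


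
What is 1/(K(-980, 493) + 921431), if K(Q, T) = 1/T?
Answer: 493/454265484 ≈ 1.0853e-6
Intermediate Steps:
1/(K(-980, 493) + 921431) = 1/(1/493 + 921431) = 1/(454265484/493) = 493/454265484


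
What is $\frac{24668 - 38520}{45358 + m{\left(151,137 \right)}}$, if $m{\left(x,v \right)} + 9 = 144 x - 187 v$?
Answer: $- \frac{6926}{20737} \approx -0.33399$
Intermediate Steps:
$m{\left(x,v \right)} = -9 - 187 v + 144 x$ ($m{\left(x,v \right)} = -9 - \left(- 144 x + 187 v\right) = -9 - 187 v + 144 x$)
$\frac{24668 - 38520}{45358 + m{\left(151,137 \right)}} = \frac{24668 - 38520}{45358 - 3884} = - \frac{13852}{45358 - 3884} = - \frac{13852}{41474} = \left(-13852\right) \frac{1}{41474} = - \frac{6926}{20737}$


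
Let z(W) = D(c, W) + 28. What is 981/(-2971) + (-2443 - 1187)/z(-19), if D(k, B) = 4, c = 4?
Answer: -5408061/47536 ≈ -113.77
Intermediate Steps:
z(W) = 32 (z(W) = 4 + 28 = 32)
981/(-2971) + (-2443 - 1187)/z(-19) = 981/(-2971) + (-2443 - 1187)/32 = 981*(-1/2971) - 3630*1/32 = -981/2971 - 1815/16 = -5408061/47536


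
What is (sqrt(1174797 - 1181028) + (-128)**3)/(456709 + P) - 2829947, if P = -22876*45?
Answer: -1620739679165/572711 - I*sqrt(6231)/572711 ≈ -2.8299e+6 - 0.00013783*I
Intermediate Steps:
P = -1029420
(sqrt(1174797 - 1181028) + (-128)**3)/(456709 + P) - 2829947 = (sqrt(1174797 - 1181028) + (-128)**3)/(456709 - 1029420) - 2829947 = (sqrt(-6231) - 2097152)/(-572711) - 2829947 = (I*sqrt(6231) - 2097152)*(-1/572711) - 2829947 = (-2097152 + I*sqrt(6231))*(-1/572711) - 2829947 = (2097152/572711 - I*sqrt(6231)/572711) - 2829947 = -1620739679165/572711 - I*sqrt(6231)/572711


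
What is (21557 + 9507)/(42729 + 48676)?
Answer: 31064/91405 ≈ 0.33985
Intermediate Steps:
(21557 + 9507)/(42729 + 48676) = 31064/91405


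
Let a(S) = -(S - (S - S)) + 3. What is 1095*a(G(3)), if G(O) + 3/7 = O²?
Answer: -42705/7 ≈ -6100.7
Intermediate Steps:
G(O) = -3/7 + O²
a(S) = 3 - S (a(S) = -(S - 1*0) + 3 = -(S + 0) + 3 = -S + 3 = 3 - S)
1095*a(G(3)) = 1095*(3 - (-3/7 + 3²)) = 1095*(3 - (-3/7 + 9)) = 1095*(3 - 1*60/7) = 1095*(3 - 60/7) = 1095*(-39/7) = -42705/7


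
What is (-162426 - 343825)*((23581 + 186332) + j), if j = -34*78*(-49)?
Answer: -172054971111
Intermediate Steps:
j = 129948 (j = -2652*(-49) = 129948)
(-162426 - 343825)*((23581 + 186332) + j) = (-162426 - 343825)*((23581 + 186332) + 129948) = -506251*(209913 + 129948) = -506251*339861 = -172054971111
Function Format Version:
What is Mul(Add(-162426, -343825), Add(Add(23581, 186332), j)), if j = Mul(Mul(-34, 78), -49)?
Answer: -172054971111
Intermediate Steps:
j = 129948 (j = Mul(-2652, -49) = 129948)
Mul(Add(-162426, -343825), Add(Add(23581, 186332), j)) = Mul(Add(-162426, -343825), Add(Add(23581, 186332), 129948)) = Mul(-506251, Add(209913, 129948)) = Mul(-506251, 339861) = -172054971111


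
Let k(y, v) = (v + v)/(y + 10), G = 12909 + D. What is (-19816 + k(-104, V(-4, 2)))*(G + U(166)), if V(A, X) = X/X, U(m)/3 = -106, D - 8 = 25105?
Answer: -35115733512/47 ≈ -7.4714e+8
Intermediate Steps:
D = 25113 (D = 8 + 25105 = 25113)
U(m) = -318 (U(m) = 3*(-106) = -318)
V(A, X) = 1
G = 38022 (G = 12909 + 25113 = 38022)
k(y, v) = 2*v/(10 + y) (k(y, v) = (2*v)/(10 + y) = 2*v/(10 + y))
(-19816 + k(-104, V(-4, 2)))*(G + U(166)) = (-19816 + 2*1/(10 - 104))*(38022 - 318) = (-19816 + 2*1/(-94))*37704 = (-19816 + 2*1*(-1/94))*37704 = (-19816 - 1/47)*37704 = -931353/47*37704 = -35115733512/47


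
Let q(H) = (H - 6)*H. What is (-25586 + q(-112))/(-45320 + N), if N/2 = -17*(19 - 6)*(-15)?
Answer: 1237/3869 ≈ 0.31972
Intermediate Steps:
q(H) = H*(-6 + H) (q(H) = (-6 + H)*H = H*(-6 + H))
N = 6630 (N = 2*(-17*(19 - 6)*(-15)) = 2*(-17*13*(-15)) = 2*(-221*(-15)) = 2*3315 = 6630)
(-25586 + q(-112))/(-45320 + N) = (-25586 - 112*(-6 - 112))/(-45320 + 6630) = (-25586 - 112*(-118))/(-38690) = (-25586 + 13216)*(-1/38690) = -12370*(-1/38690) = 1237/3869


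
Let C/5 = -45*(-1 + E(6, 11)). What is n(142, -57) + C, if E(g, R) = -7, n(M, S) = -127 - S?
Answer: 1730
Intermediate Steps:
C = 1800 (C = 5*(-45*(-1 - 7)) = 5*(-45*(-8)) = 5*360 = 1800)
n(142, -57) + C = (-127 - 1*(-57)) + 1800 = (-127 + 57) + 1800 = -70 + 1800 = 1730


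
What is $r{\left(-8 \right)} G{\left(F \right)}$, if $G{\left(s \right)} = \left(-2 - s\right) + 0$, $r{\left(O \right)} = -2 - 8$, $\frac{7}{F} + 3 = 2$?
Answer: $-50$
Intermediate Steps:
$F = -7$ ($F = \frac{7}{-3 + 2} = \frac{7}{-1} = 7 \left(-1\right) = -7$)
$r{\left(O \right)} = -10$ ($r{\left(O \right)} = -2 - 8 = -10$)
$G{\left(s \right)} = -2 - s$
$r{\left(-8 \right)} G{\left(F \right)} = - 10 \left(-2 - -7\right) = - 10 \left(-2 + 7\right) = \left(-10\right) 5 = -50$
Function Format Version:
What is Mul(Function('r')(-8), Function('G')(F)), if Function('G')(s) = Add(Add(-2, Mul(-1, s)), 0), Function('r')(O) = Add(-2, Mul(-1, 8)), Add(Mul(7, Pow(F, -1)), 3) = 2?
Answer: -50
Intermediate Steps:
F = -7 (F = Mul(7, Pow(Add(-3, 2), -1)) = Mul(7, Pow(-1, -1)) = Mul(7, -1) = -7)
Function('r')(O) = -10 (Function('r')(O) = Add(-2, -8) = -10)
Function('G')(s) = Add(-2, Mul(-1, s))
Mul(Function('r')(-8), Function('G')(F)) = Mul(-10, Add(-2, Mul(-1, -7))) = Mul(-10, Add(-2, 7)) = Mul(-10, 5) = -50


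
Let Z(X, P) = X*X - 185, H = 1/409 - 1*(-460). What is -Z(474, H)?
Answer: -224491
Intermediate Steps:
H = 188141/409 (H = 1/409 + 460 = 188141/409 ≈ 460.00)
Z(X, P) = -185 + X² (Z(X, P) = X² - 185 = -185 + X²)
-Z(474, H) = -(-185 + 474²) = -(-185 + 224676) = -1*224491 = -224491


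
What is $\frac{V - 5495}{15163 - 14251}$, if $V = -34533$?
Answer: $- \frac{10007}{228} \approx -43.89$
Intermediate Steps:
$\frac{V - 5495}{15163 - 14251} = \frac{-34533 - 5495}{15163 - 14251} = - \frac{40028}{912} = \left(-40028\right) \frac{1}{912} = - \frac{10007}{228}$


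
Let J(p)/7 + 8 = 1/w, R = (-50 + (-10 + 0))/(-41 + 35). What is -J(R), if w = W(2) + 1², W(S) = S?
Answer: 161/3 ≈ 53.667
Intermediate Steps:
w = 3 (w = 2 + 1² = 2 + 1 = 3)
R = 10 (R = (-50 - 10)/(-6) = -60*(-⅙) = 10)
J(p) = -161/3 (J(p) = -56 + 7/3 = -161/3)
-J(R) = -1*(-161/3) = 161/3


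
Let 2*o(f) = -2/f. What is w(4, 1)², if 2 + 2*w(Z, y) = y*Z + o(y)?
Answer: ¼ ≈ 0.25000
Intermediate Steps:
o(f) = -1/f (o(f) = (-2/f)/2 = -1/f)
w(Z, y) = -1 - 1/(2*y) + Z*y/2 (w(Z, y) = -1 + (y*Z - 1/y)/2 = -1 + (Z*y - 1/y)/2 = -1 + (-1/y + Z*y)/2 = -1 + (-1/(2*y) + Z*y/2) = -1 - 1/(2*y) + Z*y/2)
w(4, 1)² = ((½)*(-1 + 1*(-2 + 4*1))/1)² = ((½)*1*(-1 + 1*(-2 + 4)))² = ((½)*1*(-1 + 1*2))² = ((½)*1*(-1 + 2))² = ((½)*1*1)² = (½)² = ¼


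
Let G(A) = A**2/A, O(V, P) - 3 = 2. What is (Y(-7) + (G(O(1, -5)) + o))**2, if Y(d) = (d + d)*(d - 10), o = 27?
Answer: 72900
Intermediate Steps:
O(V, P) = 5 (O(V, P) = 3 + 2 = 5)
Y(d) = 2*d*(-10 + d) (Y(d) = (2*d)*(-10 + d) = 2*d*(-10 + d))
G(A) = A
(Y(-7) + (G(O(1, -5)) + o))**2 = (2*(-7)*(-10 - 7) + (5 + 27))**2 = (2*(-7)*(-17) + 32)**2 = (238 + 32)**2 = 270**2 = 72900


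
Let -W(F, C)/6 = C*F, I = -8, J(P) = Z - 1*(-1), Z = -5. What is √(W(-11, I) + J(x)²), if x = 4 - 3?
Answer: 16*I*√2 ≈ 22.627*I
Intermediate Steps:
x = 1
J(P) = -4 (J(P) = -5 - 1*(-1) = -5 + 1 = -4)
W(F, C) = -6*C*F
√(W(-11, I) + J(x)²) = √(-6*(-8)*(-11) + (-4)²) = √(-528 + 16) = √(-512) = 16*I*√2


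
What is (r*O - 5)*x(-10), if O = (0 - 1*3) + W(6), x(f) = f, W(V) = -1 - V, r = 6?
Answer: 650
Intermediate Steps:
O = -10 (O = (0 - 1*3) + (-1 - 1*6) = (0 - 3) + (-1 - 6) = -3 - 7 = -10)
(r*O - 5)*x(-10) = (6*(-10) - 5)*(-10) = (-60 - 5)*(-10) = -65*(-10) = 650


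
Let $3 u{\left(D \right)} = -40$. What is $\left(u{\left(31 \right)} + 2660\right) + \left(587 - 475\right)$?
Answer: $\frac{8276}{3} \approx 2758.7$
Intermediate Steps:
$u{\left(D \right)} = - \frac{40}{3}$ ($u{\left(D \right)} = \frac{1}{3} \left(-40\right) = - \frac{40}{3}$)
$\left(u{\left(31 \right)} + 2660\right) + \left(587 - 475\right) = \left(- \frac{40}{3} + 2660\right) + \left(587 - 475\right) = \frac{7940}{3} + \left(587 - 475\right) = \frac{7940}{3} + 112 = \frac{8276}{3}$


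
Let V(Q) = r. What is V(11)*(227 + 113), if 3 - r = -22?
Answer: 8500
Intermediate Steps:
r = 25 (r = 3 - 1*(-22) = 3 + 22 = 25)
V(Q) = 25
V(11)*(227 + 113) = 25*(227 + 113) = 25*340 = 8500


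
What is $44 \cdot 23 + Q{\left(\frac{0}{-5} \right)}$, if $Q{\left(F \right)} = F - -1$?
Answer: $1013$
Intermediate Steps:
$Q{\left(F \right)} = 1 + F$ ($Q{\left(F \right)} = F + 1 = 1 + F$)
$44 \cdot 23 + Q{\left(\frac{0}{-5} \right)} = 44 \cdot 23 + \left(1 + \frac{0}{-5}\right) = 1012 + \left(1 + 0 \left(- \frac{1}{5}\right)\right) = 1012 + \left(1 + 0\right) = 1012 + 1 = 1013$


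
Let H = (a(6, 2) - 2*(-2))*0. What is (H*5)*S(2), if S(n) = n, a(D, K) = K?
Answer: 0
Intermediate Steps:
H = 0 (H = (2 - 2*(-2))*0 = (2 + 4)*0 = 6*0 = 0)
(H*5)*S(2) = (0*5)*2 = 0*2 = 0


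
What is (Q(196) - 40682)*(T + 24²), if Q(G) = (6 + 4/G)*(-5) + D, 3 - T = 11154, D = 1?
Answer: 21095475300/49 ≈ 4.3052e+8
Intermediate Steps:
T = -11151 (T = 3 - 1*11154 = 3 - 11154 = -11151)
Q(G) = -29 - 20/G (Q(G) = (6 + 4/G)*(-5) + 1 = (-30 - 20/G) + 1 = -29 - 20/G)
(Q(196) - 40682)*(T + 24²) = ((-29 - 20/196) - 40682)*(-11151 + 24²) = ((-29 - 20*1/196) - 40682)*(-11151 + 576) = ((-29 - 5/49) - 40682)*(-10575) = (-1426/49 - 40682)*(-10575) = -1994844/49*(-10575) = 21095475300/49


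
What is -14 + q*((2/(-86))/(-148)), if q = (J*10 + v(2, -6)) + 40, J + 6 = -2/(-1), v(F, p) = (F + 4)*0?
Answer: -14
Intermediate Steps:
v(F, p) = 0 (v(F, p) = (4 + F)*0 = 0)
J = -4 (J = -6 - 2/(-1) = -6 - 2*(-1) = -6 + 2 = -4)
q = 0 (q = (-4*10 + 0) + 40 = (-40 + 0) + 40 = -40 + 40 = 0)
-14 + q*((2/(-86))/(-148)) = -14 + 0*((2/(-86))/(-148)) = -14 + 0*((2*(-1/86))*(-1/148)) = -14 + 0*(-1/43*(-1/148)) = -14 + 0*(1/6364) = -14 + 0 = -14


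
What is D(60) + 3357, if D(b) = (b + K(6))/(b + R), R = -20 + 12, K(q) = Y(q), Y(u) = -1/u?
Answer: 1047743/312 ≈ 3358.2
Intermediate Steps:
K(q) = -1/q
R = -8
D(b) = (-⅙ + b)/(-8 + b) (D(b) = (b - 1/6)/(b - 8) = (b - 1*⅙)/(-8 + b) = (b - ⅙)/(-8 + b) = (-⅙ + b)/(-8 + b))
D(60) + 3357 = (-⅙ + 60)/(-8 + 60) + 3357 = (359/6)/52 + 3357 = (1/52)*(359/6) + 3357 = 359/312 + 3357 = 1047743/312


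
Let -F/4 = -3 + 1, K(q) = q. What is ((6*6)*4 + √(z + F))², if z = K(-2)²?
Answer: 20748 + 576*√3 ≈ 21746.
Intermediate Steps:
F = 8 (F = -4*(-3 + 1) = -4*(-2) = 8)
z = 4 (z = (-2)² = 4)
((6*6)*4 + √(z + F))² = ((6*6)*4 + √(4 + 8))² = (36*4 + √12)² = (144 + 2*√3)²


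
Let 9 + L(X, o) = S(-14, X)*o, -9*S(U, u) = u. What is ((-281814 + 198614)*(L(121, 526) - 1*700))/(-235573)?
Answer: -448172800/163089 ≈ -2748.0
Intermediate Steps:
S(U, u) = -u/9
L(X, o) = -9 - X*o/9 (L(X, o) = -9 + (-X/9)*o = -9 - X*o/9)
((-281814 + 198614)*(L(121, 526) - 1*700))/(-235573) = ((-281814 + 198614)*((-9 - ⅑*121*526) - 1*700))/(-235573) = -83200*((-9 - 63646/9) - 700)*(-1/235573) = -83200*(-63727/9 - 700)*(-1/235573) = -83200*(-70027/9)*(-1/235573) = (5826246400/9)*(-1/235573) = -448172800/163089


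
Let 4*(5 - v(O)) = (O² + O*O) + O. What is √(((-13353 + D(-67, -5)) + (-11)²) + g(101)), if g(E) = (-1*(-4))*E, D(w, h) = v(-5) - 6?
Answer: I*√51361/2 ≈ 113.31*I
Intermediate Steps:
v(O) = 5 - O²/2 - O/4 (v(O) = 5 - ((O² + O*O) + O)/4 = 5 - ((O² + O²) + O)/4 = 5 - (2*O² + O)/4 = 5 - (O + 2*O²)/4 = 5 + (-O²/2 - O/4) = 5 - O²/2 - O/4)
D(w, h) = -49/4 (D(w, h) = (5 - ½*(-5)² - ¼*(-5)) - 6 = (5 - ½*25 + 5/4) - 6 = (5 - 25/2 + 5/4) - 6 = -25/4 - 6 = -49/4)
g(E) = 4*E
√(((-13353 + D(-67, -5)) + (-11)²) + g(101)) = √(((-13353 - 49/4) + (-11)²) + 4*101) = √((-53461/4 + 121) + 404) = √(-52977/4 + 404) = √(-51361/4) = I*√51361/2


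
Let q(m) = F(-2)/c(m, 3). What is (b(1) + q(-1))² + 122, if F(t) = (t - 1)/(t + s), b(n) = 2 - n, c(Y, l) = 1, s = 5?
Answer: 122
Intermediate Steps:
F(t) = (-1 + t)/(5 + t) (F(t) = (t - 1)/(t + 5) = (-1 + t)/(5 + t))
q(m) = -1 (q(m) = ((-1 - 2)/(5 - 2))/1 = (-3/3)*1 = ((⅓)*(-3))*1 = -1*1 = -1)
(b(1) + q(-1))² + 122 = ((2 - 1*1) - 1)² + 122 = ((2 - 1) - 1)² + 122 = (1 - 1)² + 122 = 0² + 122 = 0 + 122 = 122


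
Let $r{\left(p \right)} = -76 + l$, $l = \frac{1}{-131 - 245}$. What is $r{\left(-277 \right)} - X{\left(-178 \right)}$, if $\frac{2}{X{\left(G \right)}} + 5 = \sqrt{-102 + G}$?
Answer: $- \frac{1742445}{22936} + \frac{4 i \sqrt{70}}{305} \approx -75.97 + 0.10973 i$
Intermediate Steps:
$l = - \frac{1}{376}$ ($l = \frac{1}{-376} = - \frac{1}{376} \approx -0.0026596$)
$X{\left(G \right)} = \frac{2}{-5 + \sqrt{-102 + G}}$
$r{\left(p \right)} = - \frac{28577}{376}$ ($r{\left(p \right)} = -76 - \frac{1}{376} = - \frac{28577}{376}$)
$r{\left(-277 \right)} - X{\left(-178 \right)} = - \frac{28577}{376} - \frac{2}{-5 + \sqrt{-102 - 178}} = - \frac{28577}{376} - \frac{2}{-5 + \sqrt{-280}} = - \frac{28577}{376} - \frac{2}{-5 + 2 i \sqrt{70}}$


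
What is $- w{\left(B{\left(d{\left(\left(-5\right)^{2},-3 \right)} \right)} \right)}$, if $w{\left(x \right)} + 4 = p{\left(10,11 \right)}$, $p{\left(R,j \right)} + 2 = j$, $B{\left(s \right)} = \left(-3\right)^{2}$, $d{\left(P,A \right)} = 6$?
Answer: $-5$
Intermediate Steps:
$B{\left(s \right)} = 9$
$p{\left(R,j \right)} = -2 + j$
$w{\left(x \right)} = 5$ ($w{\left(x \right)} = -4 + \left(-2 + 11\right) = -4 + 9 = 5$)
$- w{\left(B{\left(d{\left(\left(-5\right)^{2},-3 \right)} \right)} \right)} = \left(-1\right) 5 = -5$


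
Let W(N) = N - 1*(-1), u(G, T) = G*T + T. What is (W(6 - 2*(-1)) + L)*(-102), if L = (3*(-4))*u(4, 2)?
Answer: 11322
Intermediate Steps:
u(G, T) = T + G*T
L = -120 (L = (3*(-4))*(2*(1 + 4)) = -24*5 = -12*10 = -120)
W(N) = 1 + N (W(N) = N + 1 = 1 + N)
(W(6 - 2*(-1)) + L)*(-102) = ((1 + (6 - 2*(-1))) - 120)*(-102) = ((1 + (6 + 2)) - 120)*(-102) = ((1 + 8) - 120)*(-102) = (9 - 120)*(-102) = -111*(-102) = 11322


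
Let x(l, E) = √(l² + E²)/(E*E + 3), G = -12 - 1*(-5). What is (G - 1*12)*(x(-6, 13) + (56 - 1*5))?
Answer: -969 - 19*√205/172 ≈ -970.58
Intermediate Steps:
G = -7 (G = -12 + 5 = -7)
x(l, E) = √(E² + l²)/(3 + E²) (x(l, E) = √(E² + l²)/(E² + 3) = √(E² + l²)/(3 + E²))
(G - 1*12)*(x(-6, 13) + (56 - 1*5)) = (-7 - 1*12)*(√(13² + (-6)²)/(3 + 13²) + (56 - 1*5)) = (-7 - 12)*(√(169 + 36)/(3 + 169) + (56 - 5)) = -19*(√205/172 + 51) = -19*(51 + √205/172) = -969 - 19*√205/172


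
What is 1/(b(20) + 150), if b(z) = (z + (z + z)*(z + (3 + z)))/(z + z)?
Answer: 2/387 ≈ 0.0051680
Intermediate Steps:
b(z) = (z + 2*z*(3 + 2*z))/(2*z) (b(z) = (z + (2*z)*(3 + 2*z))/((2*z)) = (z + 2*z*(3 + 2*z))*(1/(2*z)) = (z + 2*z*(3 + 2*z))/(2*z))
1/(b(20) + 150) = 1/((7/2 + 2*20) + 150) = 1/((7/2 + 40) + 150) = 1/(87/2 + 150) = 1/(387/2) = 2/387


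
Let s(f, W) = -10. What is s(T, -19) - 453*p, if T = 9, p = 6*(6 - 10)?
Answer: 10862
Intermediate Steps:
p = -24 (p = 6*(-4) = -24)
s(T, -19) - 453*p = -10 - 453*(-24) = -10 + 10872 = 10862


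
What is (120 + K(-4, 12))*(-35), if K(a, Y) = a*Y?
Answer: -2520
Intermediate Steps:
K(a, Y) = Y*a
(120 + K(-4, 12))*(-35) = (120 + 12*(-4))*(-35) = (120 - 48)*(-35) = 72*(-35) = -2520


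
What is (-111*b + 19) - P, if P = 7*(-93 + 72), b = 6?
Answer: -500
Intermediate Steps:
P = -147 (P = 7*(-21) = -147)
(-111*b + 19) - P = (-111*6 + 19) - 1*(-147) = (-666 + 19) + 147 = -647 + 147 = -500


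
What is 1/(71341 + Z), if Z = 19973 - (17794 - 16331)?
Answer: 1/89851 ≈ 1.1130e-5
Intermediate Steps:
Z = 18510 (Z = 19973 - 1*1463 = 19973 - 1463 = 18510)
1/(71341 + Z) = 1/(71341 + 18510) = 1/89851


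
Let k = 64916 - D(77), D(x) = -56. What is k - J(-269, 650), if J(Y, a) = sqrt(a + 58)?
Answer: 64972 - 2*sqrt(177) ≈ 64945.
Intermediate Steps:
J(Y, a) = sqrt(58 + a)
k = 64972 (k = 64916 - 1*(-56) = 64916 + 56 = 64972)
k - J(-269, 650) = 64972 - sqrt(58 + 650) = 64972 - sqrt(708) = 64972 - 2*sqrt(177)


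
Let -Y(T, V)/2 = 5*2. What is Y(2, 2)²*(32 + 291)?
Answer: 129200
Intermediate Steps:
Y(T, V) = -20 (Y(T, V) = -10*2 = -2*10 = -20)
Y(2, 2)²*(32 + 291) = (-20)²*(32 + 291) = 400*323 = 129200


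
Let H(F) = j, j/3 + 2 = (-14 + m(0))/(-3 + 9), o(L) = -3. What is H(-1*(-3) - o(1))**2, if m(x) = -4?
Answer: 225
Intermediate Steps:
j = -15 (j = -6 + 3*((-14 - 4)/(-3 + 9)) = -6 + 3*(-18/6) = -6 + 3*(-18*1/6) = -6 + 3*(-3) = -6 - 9 = -15)
H(F) = -15
H(-1*(-3) - o(1))**2 = (-15)**2 = 225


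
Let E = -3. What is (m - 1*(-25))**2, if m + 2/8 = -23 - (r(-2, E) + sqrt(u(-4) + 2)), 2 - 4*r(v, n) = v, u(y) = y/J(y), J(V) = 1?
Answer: (3 - 4*I*sqrt(2))**2/16 ≈ -1.4375 - 2.1213*I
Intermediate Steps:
u(y) = y (u(y) = y/1 = y*1 = y)
r(v, n) = 1/2 - v/4
m = -97/4 - I*sqrt(2) (m = -1/4 + (-23 - ((1/2 - 1/4*(-2)) + sqrt(-4 + 2))) = -1/4 + (-23 - ((1/2 + 1/2) + sqrt(-2))) = -1/4 + (-23 - (1 + I*sqrt(2))) = -1/4 + (-23 + (-1 - I*sqrt(2))) = -1/4 + (-24 - I*sqrt(2)) = -97/4 - I*sqrt(2) ≈ -24.25 - 1.4142*I)
(m - 1*(-25))**2 = ((-97/4 - I*sqrt(2)) - 1*(-25))**2 = ((-97/4 - I*sqrt(2)) + 25)**2 = (3/4 - I*sqrt(2))**2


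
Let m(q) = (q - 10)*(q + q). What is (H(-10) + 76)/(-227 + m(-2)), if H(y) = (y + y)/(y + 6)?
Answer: -81/179 ≈ -0.45251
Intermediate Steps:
H(y) = 2*y/(6 + y) (H(y) = (2*y)/(6 + y) = 2*y/(6 + y))
m(q) = 2*q*(-10 + q) (m(q) = (-10 + q)*(2*q) = 2*q*(-10 + q))
(H(-10) + 76)/(-227 + m(-2)) = (2*(-10)/(6 - 10) + 76)/(-227 + 2*(-2)*(-10 - 2)) = (2*(-10)/(-4) + 76)/(-227 + 2*(-2)*(-12)) = (2*(-10)*(-1/4) + 76)/(-227 + 48) = (5 + 76)/(-179) = 81*(-1/179) = -81/179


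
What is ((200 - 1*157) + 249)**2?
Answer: 85264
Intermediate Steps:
((200 - 1*157) + 249)**2 = ((200 - 157) + 249)**2 = (43 + 249)**2 = 292**2 = 85264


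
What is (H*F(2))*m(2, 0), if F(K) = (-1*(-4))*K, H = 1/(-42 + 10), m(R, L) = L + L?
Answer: 0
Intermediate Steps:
m(R, L) = 2*L
H = -1/32 (H = 1/(-32) = -1/32 ≈ -0.031250)
F(K) = 4*K
(H*F(2))*m(2, 0) = (-2/8)*(2*0) = -1/32*8*0 = -¼*0 = 0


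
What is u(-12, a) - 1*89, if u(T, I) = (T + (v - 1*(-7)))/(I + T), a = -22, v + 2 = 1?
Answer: -1510/17 ≈ -88.823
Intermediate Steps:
v = -1 (v = -2 + 1 = -1)
u(T, I) = (6 + T)/(I + T) (u(T, I) = (T + (-1 - 1*(-7)))/(I + T) = (T + (-1 + 7))/(I + T) = (T + 6)/(I + T) = (6 + T)/(I + T))
u(-12, a) - 1*89 = (6 - 12)/(-22 - 12) - 1*89 = -6/(-34) - 89 = -1/34*(-6) - 89 = 3/17 - 89 = -1510/17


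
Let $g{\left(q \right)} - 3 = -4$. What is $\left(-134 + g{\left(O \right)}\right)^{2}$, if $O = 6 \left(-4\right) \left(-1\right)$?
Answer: $18225$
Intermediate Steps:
$O = 24$ ($O = \left(-24\right) \left(-1\right) = 24$)
$g{\left(q \right)} = -1$ ($g{\left(q \right)} = 3 - 4 = -1$)
$\left(-134 + g{\left(O \right)}\right)^{2} = \left(-134 - 1\right)^{2} = \left(-135\right)^{2} = 18225$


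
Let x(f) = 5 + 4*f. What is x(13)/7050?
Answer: 19/2350 ≈ 0.0080851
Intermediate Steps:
x(13)/7050 = (5 + 4*13)/7050 = (5 + 52)*(1/7050) = 57*(1/7050) = 19/2350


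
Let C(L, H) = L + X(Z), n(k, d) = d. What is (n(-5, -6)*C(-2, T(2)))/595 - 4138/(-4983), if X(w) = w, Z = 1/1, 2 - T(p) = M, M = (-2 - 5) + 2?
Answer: 2492008/2964885 ≈ 0.84051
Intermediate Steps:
M = -5 (M = -7 + 2 = -5)
T(p) = 7 (T(p) = 2 - 1*(-5) = 2 + 5 = 7)
Z = 1
C(L, H) = 1 + L (C(L, H) = L + 1 = 1 + L)
(n(-5, -6)*C(-2, T(2)))/595 - 4138/(-4983) = -6*(1 - 2)/595 - 4138/(-4983) = -6*(-1)*(1/595) - 4138*(-1/4983) = 6*(1/595) + 4138/4983 = 6/595 + 4138/4983 = 2492008/2964885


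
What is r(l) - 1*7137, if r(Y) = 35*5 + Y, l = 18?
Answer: -6944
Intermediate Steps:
r(Y) = 175 + Y
r(l) - 1*7137 = (175 + 18) - 1*7137 = 193 - 7137 = -6944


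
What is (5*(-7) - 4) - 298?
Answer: -337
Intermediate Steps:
(5*(-7) - 4) - 298 = (-35 - 4) - 298 = -39 - 298 = -337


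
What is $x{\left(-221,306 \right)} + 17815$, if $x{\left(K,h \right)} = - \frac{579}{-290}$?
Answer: $\frac{5166929}{290} \approx 17817.0$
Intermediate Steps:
$x{\left(K,h \right)} = \frac{579}{290}$ ($x{\left(K,h \right)} = \left(-579\right) \left(- \frac{1}{290}\right) = \frac{579}{290}$)
$x{\left(-221,306 \right)} + 17815 = \frac{579}{290} + 17815 = \frac{5166929}{290}$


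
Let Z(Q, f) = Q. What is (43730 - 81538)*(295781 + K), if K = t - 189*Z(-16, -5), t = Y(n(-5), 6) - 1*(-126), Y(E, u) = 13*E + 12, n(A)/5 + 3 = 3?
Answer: -11302436944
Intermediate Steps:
n(A) = 0 (n(A) = -15 + 5*3 = -15 + 15 = 0)
Y(E, u) = 12 + 13*E
t = 138 (t = (12 + 13*0) - 1*(-126) = (12 + 0) + 126 = 12 + 126 = 138)
K = 3162 (K = 138 - 189*(-16) = 138 + 3024 = 3162)
(43730 - 81538)*(295781 + K) = (43730 - 81538)*(295781 + 3162) = -37808*298943 = -11302436944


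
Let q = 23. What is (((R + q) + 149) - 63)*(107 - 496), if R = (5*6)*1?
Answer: -54071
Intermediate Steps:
R = 30 (R = 30*1 = 30)
(((R + q) + 149) - 63)*(107 - 496) = (((30 + 23) + 149) - 63)*(107 - 496) = ((53 + 149) - 63)*(-389) = (202 - 63)*(-389) = 139*(-389) = -54071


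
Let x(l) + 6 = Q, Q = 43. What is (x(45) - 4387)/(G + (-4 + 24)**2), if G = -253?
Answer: -1450/49 ≈ -29.592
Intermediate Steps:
x(l) = 37 (x(l) = -6 + 43 = 37)
(x(45) - 4387)/(G + (-4 + 24)**2) = (37 - 4387)/(-253 + (-4 + 24)**2) = -4350/(-253 + 20**2) = -4350/(-253 + 400) = -4350/147 = -4350*1/147 = -1450/49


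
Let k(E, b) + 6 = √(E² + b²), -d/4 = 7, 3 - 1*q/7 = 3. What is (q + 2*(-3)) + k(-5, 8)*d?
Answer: 162 - 28*√89 ≈ -102.15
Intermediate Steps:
q = 0 (q = 21 - 7*3 = 21 - 21 = 0)
d = -28 (d = -4*7 = -28)
k(E, b) = -6 + √(E² + b²)
(q + 2*(-3)) + k(-5, 8)*d = (0 + 2*(-3)) + (-6 + √((-5)² + 8²))*(-28) = (0 - 6) + (-6 + √(25 + 64))*(-28) = -6 + (-6 + √89)*(-28) = -6 + (168 - 28*√89) = 162 - 28*√89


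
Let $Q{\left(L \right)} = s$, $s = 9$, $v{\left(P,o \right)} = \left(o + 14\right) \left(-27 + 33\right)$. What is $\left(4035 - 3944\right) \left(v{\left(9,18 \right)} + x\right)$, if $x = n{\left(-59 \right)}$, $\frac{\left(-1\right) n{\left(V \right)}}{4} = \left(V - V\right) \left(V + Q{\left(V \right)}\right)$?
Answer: $17472$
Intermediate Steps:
$v{\left(P,o \right)} = 84 + 6 o$ ($v{\left(P,o \right)} = \left(14 + o\right) 6 = 84 + 6 o$)
$Q{\left(L \right)} = 9$
$n{\left(V \right)} = 0$ ($n{\left(V \right)} = - 4 \left(V - V\right) \left(V + 9\right) = - 4 \cdot 0 \left(9 + V\right) = \left(-4\right) 0 = 0$)
$x = 0$
$\left(4035 - 3944\right) \left(v{\left(9,18 \right)} + x\right) = \left(4035 - 3944\right) \left(\left(84 + 6 \cdot 18\right) + 0\right) = 91 \left(\left(84 + 108\right) + 0\right) = 91 \left(192 + 0\right) = 91 \cdot 192 = 17472$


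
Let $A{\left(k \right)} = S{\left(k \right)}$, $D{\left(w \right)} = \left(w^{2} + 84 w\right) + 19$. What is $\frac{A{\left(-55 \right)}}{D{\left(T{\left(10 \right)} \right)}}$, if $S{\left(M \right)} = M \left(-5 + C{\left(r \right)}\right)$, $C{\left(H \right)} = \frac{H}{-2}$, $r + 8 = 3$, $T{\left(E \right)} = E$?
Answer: $\frac{275}{1918} \approx 0.14338$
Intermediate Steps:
$D{\left(w \right)} = 19 + w^{2} + 84 w$
$r = -5$ ($r = -8 + 3 = -5$)
$C{\left(H \right)} = - \frac{H}{2}$ ($C{\left(H \right)} = H \left(- \frac{1}{2}\right) = - \frac{H}{2}$)
$S{\left(M \right)} = - \frac{5 M}{2}$ ($S{\left(M \right)} = M \left(-5 - - \frac{5}{2}\right) = M \left(-5 + \frac{5}{2}\right) = M \left(- \frac{5}{2}\right) = - \frac{5 M}{2}$)
$A{\left(k \right)} = - \frac{5 k}{2}$
$\frac{A{\left(-55 \right)}}{D{\left(T{\left(10 \right)} \right)}} = \frac{\left(- \frac{5}{2}\right) \left(-55\right)}{19 + 10^{2} + 84 \cdot 10} = \frac{275}{2 \left(19 + 100 + 840\right)} = \frac{275}{2 \cdot 959} = \frac{275}{2} \cdot \frac{1}{959} = \frac{275}{1918}$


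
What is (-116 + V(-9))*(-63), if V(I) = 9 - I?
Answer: 6174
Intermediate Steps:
(-116 + V(-9))*(-63) = (-116 + (9 - 1*(-9)))*(-63) = (-116 + (9 + 9))*(-63) = (-116 + 18)*(-63) = -98*(-63) = 6174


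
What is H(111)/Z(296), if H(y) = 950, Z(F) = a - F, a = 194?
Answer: -475/51 ≈ -9.3137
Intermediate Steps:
Z(F) = 194 - F
H(111)/Z(296) = 950/(194 - 1*296) = 950/(194 - 296) = 950/(-102) = 950*(-1/102) = -475/51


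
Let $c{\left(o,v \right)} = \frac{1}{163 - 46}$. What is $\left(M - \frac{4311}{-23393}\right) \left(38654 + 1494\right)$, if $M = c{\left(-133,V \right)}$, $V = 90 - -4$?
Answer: $\frac{21189311440}{2736981} \approx 7741.9$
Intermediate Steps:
$V = 94$ ($V = 90 + 4 = 94$)
$c{\left(o,v \right)} = \frac{1}{117}$
$M = \frac{1}{117} \approx 0.008547$
$\left(M - \frac{4311}{-23393}\right) \left(38654 + 1494\right) = \left(\frac{1}{117} - \frac{4311}{-23393}\right) \left(38654 + 1494\right) = \left(\frac{1}{117} - - \frac{4311}{23393}\right) 40148 = \left(\frac{1}{117} + \frac{4311}{23393}\right) 40148 = \frac{527780}{2736981} \cdot 40148 = \frac{21189311440}{2736981}$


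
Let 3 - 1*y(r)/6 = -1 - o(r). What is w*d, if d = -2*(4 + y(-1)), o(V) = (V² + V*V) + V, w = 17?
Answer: -1156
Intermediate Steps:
o(V) = V + 2*V² (o(V) = (V² + V²) + V = 2*V² + V = V + 2*V²)
y(r) = 24 + 6*r*(1 + 2*r) (y(r) = 18 - 6*(-1 - r*(1 + 2*r)) = 18 + (6 + 6*r*(1 + 2*r)) = 24 + 6*r*(1 + 2*r))
d = -68 (d = -2*(4 + (24 + 6*(-1)*(1 + 2*(-1)))) = -2*(4 + (24 + 6*(-1)*(1 - 2))) = -2*(4 + (24 + 6*(-1)*(-1))) = -2*(4 + (24 + 6)) = -2*(4 + 30) = -2*34 = -68)
w*d = 17*(-68) = -1156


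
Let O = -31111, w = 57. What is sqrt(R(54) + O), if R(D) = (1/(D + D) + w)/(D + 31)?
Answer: I*sqrt(72826169865)/1530 ≈ 176.38*I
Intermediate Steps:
R(D) = (57 + 1/(2*D))/(31 + D) (R(D) = (1/(D + D) + 57)/(D + 31) = (1/(2*D) + 57)/(31 + D) = (57 + 1/(2*D))/(31 + D))
sqrt(R(54) + O) = sqrt((1/2)*(1 + 114*54)/(54*(31 + 54)) - 31111) = sqrt((1/2)*(1/54)*(1 + 6156)/85 - 31111) = sqrt((1/2)*(1/54)*(1/85)*6157 - 31111) = sqrt(6157/9180 - 31111) = sqrt(-285592823/9180) = I*sqrt(72826169865)/1530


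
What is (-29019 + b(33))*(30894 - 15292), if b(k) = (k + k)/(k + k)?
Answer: -452738836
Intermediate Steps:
b(k) = 1 (b(k) = (2*k)/((2*k)) = (2*k)*(1/(2*k)) = 1)
(-29019 + b(33))*(30894 - 15292) = (-29019 + 1)*(30894 - 15292) = -29018*15602 = -452738836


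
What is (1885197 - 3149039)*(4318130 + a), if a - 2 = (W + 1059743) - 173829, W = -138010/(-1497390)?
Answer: -1400920600519130/213 ≈ -6.5771e+12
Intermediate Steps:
W = 373/4047 (W = -138010*(-1/1497390) = 373/4047 ≈ 0.092167)
a = 3585302425/4047 (a = 2 + ((373/4047 + 1059743) - 173829) = 2 + (4288780294/4047 - 173829) = 2 + 3585294331/4047 = 3585302425/4047 ≈ 8.8592e+5)
(1885197 - 3149039)*(4318130 + a) = (1885197 - 3149039)*(4318130 + 3585302425/4047) = -1263842*21060774535/4047 = -1400920600519130/213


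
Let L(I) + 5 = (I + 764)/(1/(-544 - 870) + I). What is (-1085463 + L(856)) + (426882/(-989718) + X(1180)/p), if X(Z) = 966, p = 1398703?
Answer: -3742311732886864355845/3447652784795337 ≈ -1.0855e+6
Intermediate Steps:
L(I) = -5 + (764 + I)/(-1/1414 + I) (L(I) = -5 + (I + 764)/(1/(-544 - 870) + I) = -5 + (764 + I)/(1/(-1414) + I) = -5 + (764 + I)/(-1/1414 + I))
(-1085463 + L(856)) + (426882/(-989718) + X(1180)/p) = (-1085463 + (1080301 - 5656*856)/(-1 + 1414*856)) + (426882/(-989718) + 966/1398703) = (-1085463 + (1080301 - 4841536)/(-1 + 1210384)) + (426882*(-1/989718) + 966*(1/1398703)) = (-1085463 - 3761235/1210383) + (-71147/164953 + 966/1398703) = (-1085463 + (1/1210383)*(-3761235)) - 99354177743/230720255959 = (-1085463 - 46435/14943) - 99354177743/230720255959 = -16220120044/14943 - 99354177743/230720255959 = -3742311732886864355845/3447652784795337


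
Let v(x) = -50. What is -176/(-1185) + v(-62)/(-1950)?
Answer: 2683/15405 ≈ 0.17416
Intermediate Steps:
-176/(-1185) + v(-62)/(-1950) = -176/(-1185) - 50/(-1950) = -176*(-1/1185) - 50*(-1/1950) = 176/1185 + 1/39 = 2683/15405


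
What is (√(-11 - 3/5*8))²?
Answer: -79/5 ≈ -15.800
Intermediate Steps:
(√(-11 - 3/5*8))² = (√(-11 - 3*⅕*8))² = (√(-11 - ⅗*8))² = (√(-11 - 24/5))² = (√(-79/5))² = (I*√395/5)² = -79/5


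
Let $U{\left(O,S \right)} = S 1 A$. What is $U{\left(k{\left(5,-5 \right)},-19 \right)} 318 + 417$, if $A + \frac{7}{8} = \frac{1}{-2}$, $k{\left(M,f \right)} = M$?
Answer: $\frac{34899}{4} \approx 8724.8$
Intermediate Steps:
$A = - \frac{11}{8}$ ($A = - \frac{7}{8} + \frac{1}{-2} = - \frac{7}{8} - \frac{1}{2} = - \frac{11}{8} \approx -1.375$)
$U{\left(O,S \right)} = - \frac{11 S}{8}$ ($U{\left(O,S \right)} = S 1 \left(- \frac{11}{8}\right) = S \left(- \frac{11}{8}\right) = - \frac{11 S}{8}$)
$U{\left(k{\left(5,-5 \right)},-19 \right)} 318 + 417 = \left(- \frac{11}{8}\right) \left(-19\right) 318 + 417 = \frac{209}{8} \cdot 318 + 417 = \frac{33231}{4} + 417 = \frac{34899}{4}$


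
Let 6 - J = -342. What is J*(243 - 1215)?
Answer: -338256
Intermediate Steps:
J = 348 (J = 6 - 1*(-342) = 6 + 342 = 348)
J*(243 - 1215) = 348*(243 - 1215) = 348*(-972) = -338256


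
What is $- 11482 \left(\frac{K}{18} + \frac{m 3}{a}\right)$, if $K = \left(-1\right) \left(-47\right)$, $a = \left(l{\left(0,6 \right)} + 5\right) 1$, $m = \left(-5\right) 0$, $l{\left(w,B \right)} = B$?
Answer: $- \frac{269827}{9} \approx -29981.0$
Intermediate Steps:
$m = 0$
$a = 11$ ($a = \left(6 + 5\right) 1 = 11 \cdot 1 = 11$)
$K = 47$
$- 11482 \left(\frac{K}{18} + \frac{m 3}{a}\right) = - 11482 \left(\frac{47}{18} + \frac{0 \cdot 3}{11}\right) = - 11482 \left(47 \cdot \frac{1}{18} + 0 \cdot \frac{1}{11}\right) = - 11482 \left(\frac{47}{18} + 0\right) = \left(-11482\right) \frac{47}{18} = - \frac{269827}{9}$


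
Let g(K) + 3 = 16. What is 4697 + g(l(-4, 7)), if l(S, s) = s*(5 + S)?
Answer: 4710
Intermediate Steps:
g(K) = 13 (g(K) = -3 + 16 = 13)
4697 + g(l(-4, 7)) = 4697 + 13 = 4710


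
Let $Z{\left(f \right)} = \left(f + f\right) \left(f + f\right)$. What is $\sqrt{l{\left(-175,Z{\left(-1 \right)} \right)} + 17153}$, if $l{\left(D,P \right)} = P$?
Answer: $\sqrt{17157} \approx 130.98$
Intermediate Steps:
$Z{\left(f \right)} = 4 f^{2}$ ($Z{\left(f \right)} = 2 f 2 f = 4 f^{2}$)
$\sqrt{l{\left(-175,Z{\left(-1 \right)} \right)} + 17153} = \sqrt{4 \left(-1\right)^{2} + 17153} = \sqrt{4 \cdot 1 + 17153} = \sqrt{4 + 17153} = \sqrt{17157}$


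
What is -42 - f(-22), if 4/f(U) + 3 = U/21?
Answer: -3486/85 ≈ -41.012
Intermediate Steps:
f(U) = 4/(-3 + U/21)
-42 - f(-22) = -42 - 84/(-63 - 22) = -42 - 84/(-85) = -42 - 84*(-1)/85 = -42 - 1*(-84/85) = -42 + 84/85 = -3486/85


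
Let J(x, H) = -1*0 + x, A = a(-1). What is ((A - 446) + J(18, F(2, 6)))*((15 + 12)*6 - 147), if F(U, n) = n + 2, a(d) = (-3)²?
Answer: -6285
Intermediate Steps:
a(d) = 9
A = 9
F(U, n) = 2 + n
J(x, H) = x (J(x, H) = 0 + x = x)
((A - 446) + J(18, F(2, 6)))*((15 + 12)*6 - 147) = ((9 - 446) + 18)*((15 + 12)*6 - 147) = (-437 + 18)*(27*6 - 147) = -419*(162 - 147) = -419*15 = -6285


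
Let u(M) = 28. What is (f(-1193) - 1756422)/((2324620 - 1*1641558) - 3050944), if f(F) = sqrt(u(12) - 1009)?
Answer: 97579/131549 - I*sqrt(109)/789294 ≈ 0.74177 - 1.3227e-5*I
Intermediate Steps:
f(F) = 3*I*sqrt(109) (f(F) = sqrt(28 - 1009) = sqrt(-981) = 3*I*sqrt(109))
(f(-1193) - 1756422)/((2324620 - 1*1641558) - 3050944) = (3*I*sqrt(109) - 1756422)/((2324620 - 1*1641558) - 3050944) = (-1756422 + 3*I*sqrt(109))/((2324620 - 1641558) - 3050944) = (-1756422 + 3*I*sqrt(109))/(683062 - 3050944) = (-1756422 + 3*I*sqrt(109))/(-2367882) = (-1756422 + 3*I*sqrt(109))*(-1/2367882) = 97579/131549 - I*sqrt(109)/789294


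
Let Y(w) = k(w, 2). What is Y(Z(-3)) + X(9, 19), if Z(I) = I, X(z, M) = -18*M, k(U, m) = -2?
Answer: -344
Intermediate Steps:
Y(w) = -2
Y(Z(-3)) + X(9, 19) = -2 - 18*19 = -2 - 342 = -344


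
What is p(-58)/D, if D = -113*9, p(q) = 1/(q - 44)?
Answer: 1/103734 ≈ 9.6400e-6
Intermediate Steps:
p(q) = 1/(-44 + q)
D = -1017
p(-58)/D = 1/(-44 - 58*(-1017)) = -1/1017/(-102) = -1/102*(-1/1017) = 1/103734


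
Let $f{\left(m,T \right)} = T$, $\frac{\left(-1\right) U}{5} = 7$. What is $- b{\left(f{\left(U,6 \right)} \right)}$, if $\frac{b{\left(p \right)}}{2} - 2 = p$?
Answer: $-16$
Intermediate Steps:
$U = -35$ ($U = \left(-5\right) 7 = -35$)
$b{\left(p \right)} = 4 + 2 p$
$- b{\left(f{\left(U,6 \right)} \right)} = - (4 + 2 \cdot 6) = - (4 + 12) = \left(-1\right) 16 = -16$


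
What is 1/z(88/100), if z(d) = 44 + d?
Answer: 25/1122 ≈ 0.022282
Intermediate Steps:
1/z(88/100) = 1/(44 + 88/100) = 1/(44 + 88*(1/100)) = 1/(44 + 22/25) = 1/(1122/25) = 25/1122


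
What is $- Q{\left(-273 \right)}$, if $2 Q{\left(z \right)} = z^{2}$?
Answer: $- \frac{74529}{2} \approx -37265.0$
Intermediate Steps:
$Q{\left(z \right)} = \frac{z^{2}}{2}$
$- Q{\left(-273 \right)} = - \frac{\left(-273\right)^{2}}{2} = - \frac{74529}{2}$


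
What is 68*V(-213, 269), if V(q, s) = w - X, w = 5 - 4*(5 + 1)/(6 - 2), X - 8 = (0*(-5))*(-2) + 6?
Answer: -1020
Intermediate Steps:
X = 14 (X = 8 + ((0*(-5))*(-2) + 6) = 8 + (0*(-2) + 6) = 8 + (0 + 6) = 8 + 6 = 14)
w = -1 (w = 5 - 24/4 = 5 - 4*3/2 = 5 - 6 = -1)
V(q, s) = -15 (V(q, s) = -1 - 1*14 = -1 - 14 = -15)
68*V(-213, 269) = 68*(-15) = -1020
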